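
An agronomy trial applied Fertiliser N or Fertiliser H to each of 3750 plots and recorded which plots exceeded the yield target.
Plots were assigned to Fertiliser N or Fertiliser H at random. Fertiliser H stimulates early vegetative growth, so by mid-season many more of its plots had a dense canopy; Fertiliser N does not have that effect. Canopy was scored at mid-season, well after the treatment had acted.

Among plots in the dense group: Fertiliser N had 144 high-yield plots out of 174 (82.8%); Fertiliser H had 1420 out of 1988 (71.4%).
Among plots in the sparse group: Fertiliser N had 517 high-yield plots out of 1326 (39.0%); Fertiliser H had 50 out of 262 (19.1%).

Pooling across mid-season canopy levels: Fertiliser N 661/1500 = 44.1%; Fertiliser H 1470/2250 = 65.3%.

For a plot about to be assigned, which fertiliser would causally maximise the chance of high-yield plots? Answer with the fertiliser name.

Fertiliser H

Because the fertiliser influences mid-season canopy, mid-season canopy is a post-treatment mediator, not a confounder. Stratifying on it would bias the estimate; the causal effect is the crude pooled difference.
Pooled: Fertiliser N 44.1% vs Fertiliser H 65.3%; Fertiliser H is higher overall.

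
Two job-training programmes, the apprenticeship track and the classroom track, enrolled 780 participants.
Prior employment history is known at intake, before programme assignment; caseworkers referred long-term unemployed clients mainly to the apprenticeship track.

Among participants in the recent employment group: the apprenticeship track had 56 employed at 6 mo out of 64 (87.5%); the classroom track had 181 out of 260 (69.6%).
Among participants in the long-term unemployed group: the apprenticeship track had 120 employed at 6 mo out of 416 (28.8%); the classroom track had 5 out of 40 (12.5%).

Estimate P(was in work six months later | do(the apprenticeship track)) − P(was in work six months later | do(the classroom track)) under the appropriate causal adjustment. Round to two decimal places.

the apprenticeship track is higher inside every prior employment history stratum but the classroom track is higher in aggregate. Whether to stratify depends on how prior employment history relates to the programme.
Nothing the programme does changes prior employment history; the imbalance is an allocation artefact. With prior employment history also predicting the outcome, the pooled figure is confounded, and the within-stratum comparison is the causal one.
Adjusting over the population distribution of prior employment history: 0.415·(0.875−0.696) + 0.585·(0.288−0.125) = +0.170.

+0.17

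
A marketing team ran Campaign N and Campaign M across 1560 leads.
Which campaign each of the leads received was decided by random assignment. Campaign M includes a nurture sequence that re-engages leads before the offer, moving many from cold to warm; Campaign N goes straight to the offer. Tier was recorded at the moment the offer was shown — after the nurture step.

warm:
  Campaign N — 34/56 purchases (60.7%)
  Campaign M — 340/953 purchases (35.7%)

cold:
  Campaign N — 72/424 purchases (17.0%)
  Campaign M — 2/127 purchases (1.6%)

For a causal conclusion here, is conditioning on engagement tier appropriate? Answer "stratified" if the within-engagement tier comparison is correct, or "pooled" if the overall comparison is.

pooled

Campaign N is higher inside every engagement tier stratum but Campaign M is higher in aggregate. Whether to stratify depends on how engagement tier relates to the campaign.
Stratifying would compare campaigns among leads the campaigns themselves sorted into engagement tier groups — a form of selection on an intermediate. The unconditioned pooled rates give the total causal effect.
Pooled: Campaign N 22.1% vs Campaign M 31.7%; Campaign M is higher overall.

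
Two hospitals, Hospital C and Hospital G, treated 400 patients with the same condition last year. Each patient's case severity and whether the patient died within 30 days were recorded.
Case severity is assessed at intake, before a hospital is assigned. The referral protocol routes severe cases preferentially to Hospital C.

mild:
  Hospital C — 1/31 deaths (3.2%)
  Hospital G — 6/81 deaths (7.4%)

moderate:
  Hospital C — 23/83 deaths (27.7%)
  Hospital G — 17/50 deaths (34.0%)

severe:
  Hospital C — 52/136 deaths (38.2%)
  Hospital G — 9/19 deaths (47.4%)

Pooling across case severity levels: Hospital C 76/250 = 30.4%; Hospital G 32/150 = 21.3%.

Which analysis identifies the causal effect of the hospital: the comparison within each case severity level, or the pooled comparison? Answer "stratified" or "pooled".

stratified

Case severity satisfies the back-door criterion: it is not a descendant of the hospital, and it blocks the spurious path from hospital to outcome. Adjusting for it (i.e., using the within-case severity rates) gives the causal effect.
Within each level — mild: 3.2% vs 7.4%; moderate: 27.7% vs 34.0%; severe: 38.2% vs 47.4% — Hospital C is lower every time.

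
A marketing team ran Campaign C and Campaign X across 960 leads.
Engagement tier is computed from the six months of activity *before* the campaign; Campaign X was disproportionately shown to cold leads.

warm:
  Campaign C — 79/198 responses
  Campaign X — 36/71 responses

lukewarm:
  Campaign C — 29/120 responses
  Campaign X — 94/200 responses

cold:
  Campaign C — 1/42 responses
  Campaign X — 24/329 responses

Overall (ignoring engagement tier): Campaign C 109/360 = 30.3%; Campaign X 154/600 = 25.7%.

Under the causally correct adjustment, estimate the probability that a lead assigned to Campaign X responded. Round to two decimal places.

0.33

Since engagement tier is a pre-existing factor (not a product of the campaign) and it affects the outcome on its own, it is a confounder. The stratified rates, not the pooled rate, identify the causal effect.
Standardising Campaign X to the population engagement tier mix: 0.280·36/71 + 0.333·94/200 + 0.386·24/329 = 0.327.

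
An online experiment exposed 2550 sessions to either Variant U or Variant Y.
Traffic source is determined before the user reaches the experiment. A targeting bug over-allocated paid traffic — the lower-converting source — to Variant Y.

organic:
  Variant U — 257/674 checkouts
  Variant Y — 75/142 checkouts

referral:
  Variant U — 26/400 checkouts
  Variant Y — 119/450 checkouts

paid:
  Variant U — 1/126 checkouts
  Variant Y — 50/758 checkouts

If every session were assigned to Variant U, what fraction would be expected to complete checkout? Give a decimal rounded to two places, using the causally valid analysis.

0.15

Nothing the variant does changes traffic source; the imbalance is an allocation artefact. With traffic source also predicting the outcome, the pooled figure is confounded, and the within-stratum comparison is the causal one.
Standardising Variant U to the population traffic source mix: 0.320·257/674 + 0.333·26/400 + 0.347·1/126 = 0.146.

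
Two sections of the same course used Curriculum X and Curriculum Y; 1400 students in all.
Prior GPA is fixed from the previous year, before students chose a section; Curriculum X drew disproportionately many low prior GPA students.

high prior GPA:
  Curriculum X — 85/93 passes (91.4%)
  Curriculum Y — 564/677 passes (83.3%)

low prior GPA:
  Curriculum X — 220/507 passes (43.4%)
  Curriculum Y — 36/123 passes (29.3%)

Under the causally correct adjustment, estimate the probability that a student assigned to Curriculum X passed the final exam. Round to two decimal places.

The prior GPA band-specific comparison favours Curriculum X throughout, but the pooled figures favour Curriculum Y. The question is whether to condition on prior GPA band.
Nothing the teaching method does changes prior GPA band; the imbalance is an allocation artefact. With prior GPA band also predicting the outcome, the pooled figure is confounded, and the within-stratum comparison is the causal one.
Standardising Curriculum X to the population prior GPA band mix: 0.550·85/93 + 0.450·220/507 = 0.698.

0.70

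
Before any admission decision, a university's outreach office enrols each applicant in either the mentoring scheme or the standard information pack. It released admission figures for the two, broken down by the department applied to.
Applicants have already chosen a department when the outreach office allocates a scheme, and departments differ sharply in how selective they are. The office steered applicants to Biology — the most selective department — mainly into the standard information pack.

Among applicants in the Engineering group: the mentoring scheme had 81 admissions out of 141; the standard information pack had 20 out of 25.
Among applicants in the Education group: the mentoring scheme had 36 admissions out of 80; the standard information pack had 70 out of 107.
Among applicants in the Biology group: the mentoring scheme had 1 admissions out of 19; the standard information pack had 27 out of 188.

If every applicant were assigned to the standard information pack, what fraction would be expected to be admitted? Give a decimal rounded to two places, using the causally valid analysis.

Here department is a common cause — it drives both which outreach scheme a case falls under and the outcome. The crude comparison mixes populations; the stratum-specific rates are the causally relevant ones.
Standardising the standard information pack to the population department mix: 0.296·20/25 + 0.334·70/107 + 0.370·27/188 = 0.509.

0.51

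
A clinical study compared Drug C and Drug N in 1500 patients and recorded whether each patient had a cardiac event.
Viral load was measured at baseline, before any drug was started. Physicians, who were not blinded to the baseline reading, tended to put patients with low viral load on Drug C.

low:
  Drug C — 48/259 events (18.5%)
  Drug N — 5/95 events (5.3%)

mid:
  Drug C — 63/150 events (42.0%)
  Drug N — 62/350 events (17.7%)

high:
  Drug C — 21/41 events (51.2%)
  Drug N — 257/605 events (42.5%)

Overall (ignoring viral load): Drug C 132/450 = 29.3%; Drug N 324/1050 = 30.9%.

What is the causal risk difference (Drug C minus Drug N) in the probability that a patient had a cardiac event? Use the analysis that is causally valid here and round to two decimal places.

+0.15

Drug N is lower inside every viral load stratum but Drug C is lower in aggregate. Whether to stratify depends on how viral load relates to the drug.
Since viral load is a pre-existing factor (not a product of the drug) and it affects the outcome on its own, it is a confounder. The stratified rates, not the pooled rate, identify the causal effect.
Adjusting over the population distribution of viral load: 0.236·(0.185−0.053) + 0.333·(0.420−0.177) + 0.431·(0.512−0.425) = +0.150.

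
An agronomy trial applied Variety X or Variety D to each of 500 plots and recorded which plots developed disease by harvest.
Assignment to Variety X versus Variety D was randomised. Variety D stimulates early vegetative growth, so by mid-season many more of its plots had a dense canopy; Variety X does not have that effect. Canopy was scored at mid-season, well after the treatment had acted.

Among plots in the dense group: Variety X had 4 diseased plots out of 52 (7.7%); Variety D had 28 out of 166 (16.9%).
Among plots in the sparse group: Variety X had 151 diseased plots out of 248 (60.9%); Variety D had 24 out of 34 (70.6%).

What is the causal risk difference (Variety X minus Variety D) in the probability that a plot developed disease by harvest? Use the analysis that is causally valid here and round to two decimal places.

+0.26

Mid-season canopy is recorded after the variety and is itself shifted by it — it sits on the causal path from variety to outcome. Conditioning on a mediator would strip out part of the effect we want; the pooled comparison gives the total causal effect.
The causal difference is the pooled difference: 0.517 − 0.260 = +0.257.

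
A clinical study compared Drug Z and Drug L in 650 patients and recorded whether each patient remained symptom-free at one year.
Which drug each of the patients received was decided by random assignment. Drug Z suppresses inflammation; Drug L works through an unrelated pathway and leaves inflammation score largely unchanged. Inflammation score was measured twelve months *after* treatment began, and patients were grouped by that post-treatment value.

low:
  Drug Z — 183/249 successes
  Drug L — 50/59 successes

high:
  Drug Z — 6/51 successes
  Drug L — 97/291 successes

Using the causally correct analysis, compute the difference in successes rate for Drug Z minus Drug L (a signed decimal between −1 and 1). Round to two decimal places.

+0.21

Inflammation score is downstream of the drug. One should not condition on a consequence of treatment, so the overall rates are the right comparison.
The causal difference is the pooled difference: 0.630 − 0.420 = +0.210.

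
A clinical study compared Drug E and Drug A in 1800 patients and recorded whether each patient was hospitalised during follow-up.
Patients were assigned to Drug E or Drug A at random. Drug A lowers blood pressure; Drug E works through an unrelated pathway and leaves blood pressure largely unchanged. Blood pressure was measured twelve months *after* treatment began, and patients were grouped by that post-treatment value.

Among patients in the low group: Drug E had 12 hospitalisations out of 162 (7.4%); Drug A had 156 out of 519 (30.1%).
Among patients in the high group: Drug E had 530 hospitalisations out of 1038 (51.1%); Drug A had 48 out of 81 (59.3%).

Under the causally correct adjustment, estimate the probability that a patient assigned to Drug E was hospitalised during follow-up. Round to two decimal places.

Within every blood pressure level Drug E has the lower rate, yet pooled Drug A does — Simpson's reversal.
Blood pressure here is a post-treatment variable shaped by the drug; conditioning on it would introduce bias rather than remove it. The overall comparison is the causal one.
So P(outcome | do(Drug E)) is just the pooled rate for Drug E: 542/1200 = 0.452.

0.45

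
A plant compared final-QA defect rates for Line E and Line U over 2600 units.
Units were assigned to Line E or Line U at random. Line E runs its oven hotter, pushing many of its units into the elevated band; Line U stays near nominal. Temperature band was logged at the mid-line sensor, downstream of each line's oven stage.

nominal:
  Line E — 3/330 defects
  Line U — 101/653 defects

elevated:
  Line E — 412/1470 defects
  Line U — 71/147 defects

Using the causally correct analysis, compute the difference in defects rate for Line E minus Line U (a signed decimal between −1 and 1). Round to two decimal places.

In-process temperature band lies on the pathway line → in-process temperature band → outcome, so adjusting for it blocks the indirect effect. For the total causal effect of line, use the unadjusted pooled rates.
The causal difference is the pooled difference: 0.231 − 0.215 = +0.016.

+0.02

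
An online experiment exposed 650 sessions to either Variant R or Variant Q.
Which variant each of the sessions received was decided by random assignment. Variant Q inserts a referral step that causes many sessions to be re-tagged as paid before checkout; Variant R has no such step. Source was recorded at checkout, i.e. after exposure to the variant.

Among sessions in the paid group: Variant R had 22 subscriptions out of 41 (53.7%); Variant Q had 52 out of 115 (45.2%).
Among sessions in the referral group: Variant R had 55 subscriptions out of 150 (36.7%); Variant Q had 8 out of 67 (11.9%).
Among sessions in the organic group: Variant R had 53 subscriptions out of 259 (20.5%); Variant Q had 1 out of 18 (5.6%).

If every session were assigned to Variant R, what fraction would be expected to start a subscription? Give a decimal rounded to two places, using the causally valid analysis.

Traffic source is downstream of the variant. One should not condition on a consequence of treatment, so the overall rates are the right comparison.
So P(outcome | do(Variant R)) is just the pooled rate for Variant R: 130/450 = 0.289.

0.29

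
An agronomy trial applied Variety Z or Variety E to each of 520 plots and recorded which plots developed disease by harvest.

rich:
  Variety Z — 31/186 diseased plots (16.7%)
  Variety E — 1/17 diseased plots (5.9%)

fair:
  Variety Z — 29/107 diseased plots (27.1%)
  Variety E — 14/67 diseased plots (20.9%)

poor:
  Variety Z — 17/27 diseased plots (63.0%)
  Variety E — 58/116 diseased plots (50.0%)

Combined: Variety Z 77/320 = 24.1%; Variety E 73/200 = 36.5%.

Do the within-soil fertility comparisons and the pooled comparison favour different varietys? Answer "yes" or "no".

Within each soil fertility level (rich 16.7% vs 5.9%; fair 27.1% vs 20.9%; poor 63.0% vs 50.0%), Variety E has the lower rate every time. Pooled: 24.1% vs 36.5% — Variety Z has the lower rate overall. The two comparisons disagree.

yes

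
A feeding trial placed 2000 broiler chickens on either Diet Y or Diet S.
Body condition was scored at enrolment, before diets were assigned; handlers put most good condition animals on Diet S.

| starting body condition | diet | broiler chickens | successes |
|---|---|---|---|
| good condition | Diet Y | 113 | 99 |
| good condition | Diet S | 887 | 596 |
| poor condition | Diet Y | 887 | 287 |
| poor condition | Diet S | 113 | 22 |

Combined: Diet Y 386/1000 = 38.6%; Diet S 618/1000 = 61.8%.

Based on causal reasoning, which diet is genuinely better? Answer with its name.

Since starting body condition is a pre-existing factor (not a product of the diet) and it affects the outcome on its own, it is a confounder. The stratified rates, not the pooled rate, identify the causal effect.
Within each level — good condition: 87.6% vs 67.2%; poor condition: 32.4% vs 19.5% — Diet Y is higher every time.

Diet Y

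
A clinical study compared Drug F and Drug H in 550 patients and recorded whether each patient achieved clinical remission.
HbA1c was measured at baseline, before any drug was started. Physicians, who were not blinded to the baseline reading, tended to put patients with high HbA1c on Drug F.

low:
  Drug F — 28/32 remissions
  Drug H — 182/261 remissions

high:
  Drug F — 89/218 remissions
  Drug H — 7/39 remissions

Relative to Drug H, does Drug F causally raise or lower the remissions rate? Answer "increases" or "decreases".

increases

Nothing the drug does changes HbA1c; the imbalance is an allocation artefact. With HbA1c also predicting the outcome, the pooled figure is confounded, and the within-stratum comparison is the causal one.
Within each level — low: 87.5% vs 69.7%; high: 40.8% vs 17.9% — Drug F is higher every time.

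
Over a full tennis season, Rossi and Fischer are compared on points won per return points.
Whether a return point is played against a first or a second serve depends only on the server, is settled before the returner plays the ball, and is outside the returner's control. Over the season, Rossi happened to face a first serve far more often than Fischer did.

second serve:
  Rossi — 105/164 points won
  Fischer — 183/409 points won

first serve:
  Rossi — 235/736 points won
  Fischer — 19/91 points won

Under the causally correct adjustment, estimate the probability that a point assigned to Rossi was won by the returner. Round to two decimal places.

Serve type differs across players for reasons unrelated to any effect of the player itself, and it separately predicts the outcome — a classic confounder. We must compare within serve type levels.
Standardising Rossi to the population serve type mix: 0.409·105/164 + 0.591·235/736 = 0.451.

0.45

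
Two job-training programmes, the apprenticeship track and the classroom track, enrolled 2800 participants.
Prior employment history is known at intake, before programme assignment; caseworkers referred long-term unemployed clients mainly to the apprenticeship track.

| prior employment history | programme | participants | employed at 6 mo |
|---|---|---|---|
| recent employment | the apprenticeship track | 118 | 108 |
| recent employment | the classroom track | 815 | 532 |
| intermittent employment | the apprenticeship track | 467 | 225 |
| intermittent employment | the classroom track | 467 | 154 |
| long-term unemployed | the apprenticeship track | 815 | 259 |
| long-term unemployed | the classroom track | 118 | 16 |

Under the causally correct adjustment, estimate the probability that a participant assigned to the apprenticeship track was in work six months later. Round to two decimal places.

0.57

the apprenticeship track is higher inside every prior employment history stratum but the classroom track is higher in aggregate. Whether to stratify depends on how prior employment history relates to the programme.
Prior employment history satisfies the back-door criterion: it is not a descendant of the programme, and it blocks the spurious path from programme to outcome. Adjusting for it (i.e., using the within-prior employment history rates) gives the causal effect.
Standardising the apprenticeship track to the population prior employment history mix: 0.333·108/118 + 0.334·225/467 + 0.333·259/815 = 0.572.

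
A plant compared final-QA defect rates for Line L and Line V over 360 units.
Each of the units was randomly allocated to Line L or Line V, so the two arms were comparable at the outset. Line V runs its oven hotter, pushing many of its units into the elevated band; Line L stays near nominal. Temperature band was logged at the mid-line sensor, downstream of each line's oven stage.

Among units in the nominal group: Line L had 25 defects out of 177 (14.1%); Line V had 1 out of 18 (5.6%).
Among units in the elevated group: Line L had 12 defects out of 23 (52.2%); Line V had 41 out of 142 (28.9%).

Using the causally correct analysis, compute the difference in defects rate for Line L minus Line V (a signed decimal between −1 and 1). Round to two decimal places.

The stratified and pooled comparisons disagree (Line V wins within each in-process temperature band; Line L wins overall), so the answer turns on the causal role of in-process temperature band.
Stratifying would compare lines among units the lines themselves sorted into in-process temperature band groups — a form of selection on an intermediate. The unconditioned pooled rates give the total causal effect.
The causal difference is the pooled difference: 0.185 − 0.263 = -0.077.

-0.08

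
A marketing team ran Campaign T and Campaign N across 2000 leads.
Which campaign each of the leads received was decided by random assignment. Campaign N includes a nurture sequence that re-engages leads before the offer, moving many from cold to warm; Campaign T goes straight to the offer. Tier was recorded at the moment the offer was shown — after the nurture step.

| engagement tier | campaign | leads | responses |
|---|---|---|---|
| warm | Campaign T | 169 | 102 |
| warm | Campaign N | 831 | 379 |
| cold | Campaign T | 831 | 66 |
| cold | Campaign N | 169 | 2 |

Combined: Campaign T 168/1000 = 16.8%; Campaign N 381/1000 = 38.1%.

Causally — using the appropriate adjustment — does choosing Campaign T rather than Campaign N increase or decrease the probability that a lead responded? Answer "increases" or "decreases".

decreases

Engagement tier is downstream of the campaign. One should not condition on a consequence of treatment, so the overall rates are the right comparison.
Pooled: Campaign T 16.8% vs Campaign N 38.1%; Campaign N is higher overall.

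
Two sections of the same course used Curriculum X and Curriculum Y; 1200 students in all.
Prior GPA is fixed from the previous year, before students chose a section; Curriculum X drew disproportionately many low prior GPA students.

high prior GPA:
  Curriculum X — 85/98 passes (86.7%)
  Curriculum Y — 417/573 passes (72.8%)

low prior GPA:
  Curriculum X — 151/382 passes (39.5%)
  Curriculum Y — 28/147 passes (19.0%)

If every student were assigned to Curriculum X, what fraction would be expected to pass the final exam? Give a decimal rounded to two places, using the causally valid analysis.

Since prior GPA band is a pre-existing factor (not a product of the teaching method) and it affects the outcome on its own, it is a confounder. The stratified rates, not the pooled rate, identify the causal effect.
Standardising Curriculum X to the population prior GPA band mix: 0.559·85/98 + 0.441·151/382 = 0.659.

0.66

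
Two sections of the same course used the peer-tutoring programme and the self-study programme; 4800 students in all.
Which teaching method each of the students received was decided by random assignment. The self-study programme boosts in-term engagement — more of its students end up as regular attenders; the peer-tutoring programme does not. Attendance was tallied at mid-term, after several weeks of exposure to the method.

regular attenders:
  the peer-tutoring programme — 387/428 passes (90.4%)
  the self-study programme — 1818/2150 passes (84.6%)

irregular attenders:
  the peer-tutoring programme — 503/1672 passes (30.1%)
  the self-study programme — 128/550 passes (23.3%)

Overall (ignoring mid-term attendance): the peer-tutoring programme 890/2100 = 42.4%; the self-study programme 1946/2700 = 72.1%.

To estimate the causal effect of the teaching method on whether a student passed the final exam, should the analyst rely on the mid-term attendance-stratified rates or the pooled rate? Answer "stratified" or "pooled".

pooled

The mid-term attendance-specific comparison favours the peer-tutoring programme throughout, but the pooled figures favour the self-study programme. The question is whether to condition on mid-term attendance.
The distribution of mid-term attendance is itself part of what the teaching method does — it is an intermediate outcome. Holding it fixed would remove that part of the effect; the total effect is the pooled difference.
Pooled: the peer-tutoring programme 42.4% vs the self-study programme 72.1%; the self-study programme is higher overall.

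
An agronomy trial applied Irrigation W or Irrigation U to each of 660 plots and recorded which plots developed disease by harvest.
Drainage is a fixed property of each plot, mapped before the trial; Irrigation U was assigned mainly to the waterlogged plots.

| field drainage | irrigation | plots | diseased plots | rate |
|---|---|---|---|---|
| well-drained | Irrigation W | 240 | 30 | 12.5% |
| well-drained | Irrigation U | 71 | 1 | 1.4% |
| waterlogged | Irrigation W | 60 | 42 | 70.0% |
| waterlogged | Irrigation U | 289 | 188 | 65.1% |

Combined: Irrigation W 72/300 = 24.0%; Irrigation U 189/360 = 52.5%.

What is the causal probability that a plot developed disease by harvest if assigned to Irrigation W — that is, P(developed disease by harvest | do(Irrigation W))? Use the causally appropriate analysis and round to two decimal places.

Field drainage is set before the irrigation has any effect — it is not caused by the irrigation — and it independently drives the outcome. That makes it a confounder, so the causal comparison is within field drainage levels.
Standardising Irrigation W to the population field drainage mix: 0.471·30/240 + 0.529·42/60 = 0.429.

0.43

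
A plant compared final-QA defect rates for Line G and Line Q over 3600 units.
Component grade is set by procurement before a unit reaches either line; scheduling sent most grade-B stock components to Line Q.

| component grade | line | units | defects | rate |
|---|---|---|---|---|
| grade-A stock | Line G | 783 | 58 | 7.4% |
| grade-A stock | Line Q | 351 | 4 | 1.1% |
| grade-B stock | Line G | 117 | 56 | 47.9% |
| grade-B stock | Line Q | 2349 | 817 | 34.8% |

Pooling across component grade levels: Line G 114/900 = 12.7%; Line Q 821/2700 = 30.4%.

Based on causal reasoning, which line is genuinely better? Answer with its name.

Line Q

Component grade is set before the line has any effect — it is not caused by the line — and it independently drives the outcome. That makes it a confounder, so the causal comparison is within component grade levels.
Within each level — grade-A stock: 7.4% vs 1.1%; grade-B stock: 47.9% vs 34.8% — Line Q is lower every time.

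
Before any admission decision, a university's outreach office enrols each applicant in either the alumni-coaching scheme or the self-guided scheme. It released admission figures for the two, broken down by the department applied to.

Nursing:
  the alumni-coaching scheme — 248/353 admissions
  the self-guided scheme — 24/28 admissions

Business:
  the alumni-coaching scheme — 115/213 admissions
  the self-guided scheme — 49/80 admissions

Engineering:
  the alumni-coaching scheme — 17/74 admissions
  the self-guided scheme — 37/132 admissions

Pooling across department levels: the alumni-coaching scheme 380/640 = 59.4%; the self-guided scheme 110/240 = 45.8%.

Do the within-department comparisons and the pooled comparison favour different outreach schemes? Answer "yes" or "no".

yes

Within each department level (Nursing 70.3% vs 85.7%; Business 54.0% vs 61.3%; Engineering 23.0% vs 28.0%), the self-guided scheme has the higher rate every time. Pooled: 59.4% vs 45.8% — the alumni-coaching scheme has the higher rate overall. The two comparisons disagree.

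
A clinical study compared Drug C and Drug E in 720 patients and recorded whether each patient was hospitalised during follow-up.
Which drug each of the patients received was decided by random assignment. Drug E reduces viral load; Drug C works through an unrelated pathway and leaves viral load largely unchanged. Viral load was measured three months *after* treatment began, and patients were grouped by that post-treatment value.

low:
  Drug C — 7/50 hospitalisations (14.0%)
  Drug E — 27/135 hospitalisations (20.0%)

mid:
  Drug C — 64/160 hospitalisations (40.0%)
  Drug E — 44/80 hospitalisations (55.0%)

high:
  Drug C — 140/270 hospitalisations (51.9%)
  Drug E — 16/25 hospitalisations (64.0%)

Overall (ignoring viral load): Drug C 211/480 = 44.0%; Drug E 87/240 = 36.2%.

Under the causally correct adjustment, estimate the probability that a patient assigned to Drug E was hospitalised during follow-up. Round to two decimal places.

0.36

Within every viral load level Drug C has the lower rate, yet pooled Drug E does — Simpson's reversal.
Stratifying would compare drugs among patients the drugs themselves sorted into viral load groups — a form of selection on an intermediate. The unconditioned pooled rates give the total causal effect.
So P(outcome | do(Drug E)) is just the pooled rate for Drug E: 87/240 = 0.362.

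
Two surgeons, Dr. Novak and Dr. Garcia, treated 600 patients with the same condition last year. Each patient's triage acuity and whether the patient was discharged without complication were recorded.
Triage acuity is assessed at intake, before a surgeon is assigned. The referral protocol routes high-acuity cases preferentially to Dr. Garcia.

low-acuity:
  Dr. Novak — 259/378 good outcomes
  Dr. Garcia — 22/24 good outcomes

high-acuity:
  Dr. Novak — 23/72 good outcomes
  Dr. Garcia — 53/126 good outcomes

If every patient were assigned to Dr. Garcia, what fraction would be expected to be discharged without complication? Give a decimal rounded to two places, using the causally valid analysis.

0.75

The stratified and pooled comparisons disagree (Dr. Garcia wins within each triage acuity; Dr. Novak wins overall), so the answer turns on the causal role of triage acuity.
Triage acuity is set before the surgeon has any effect — it is not caused by the surgeon — and it independently drives the outcome. That makes it a confounder, so the causal comparison is within triage acuity levels.
Standardising Dr. Garcia to the population triage acuity mix: 0.670·22/24 + 0.330·53/126 = 0.753.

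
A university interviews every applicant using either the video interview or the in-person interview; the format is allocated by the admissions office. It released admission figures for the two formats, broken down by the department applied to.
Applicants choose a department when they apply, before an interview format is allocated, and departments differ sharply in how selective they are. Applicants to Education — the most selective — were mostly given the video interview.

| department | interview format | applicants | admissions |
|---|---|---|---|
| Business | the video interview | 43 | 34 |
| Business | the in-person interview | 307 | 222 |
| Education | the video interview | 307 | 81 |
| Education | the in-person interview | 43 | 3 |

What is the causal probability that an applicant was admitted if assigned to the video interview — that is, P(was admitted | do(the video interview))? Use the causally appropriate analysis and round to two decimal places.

Department is set before the interview format has any effect — it is not caused by the interview format — and it independently drives the outcome. That makes it a confounder, so the causal comparison is within department levels.
Standardising the video interview to the population department mix: 0.500·34/43 + 0.500·81/307 = 0.527.

0.53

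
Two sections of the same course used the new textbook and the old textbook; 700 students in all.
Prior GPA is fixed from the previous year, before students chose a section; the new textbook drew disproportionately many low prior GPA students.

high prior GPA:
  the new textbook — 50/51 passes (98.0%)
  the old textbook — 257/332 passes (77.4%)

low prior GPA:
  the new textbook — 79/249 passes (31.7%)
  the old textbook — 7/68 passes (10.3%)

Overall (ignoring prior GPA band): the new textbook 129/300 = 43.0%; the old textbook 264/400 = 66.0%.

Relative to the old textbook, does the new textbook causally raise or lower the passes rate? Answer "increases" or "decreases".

increases

The prior GPA band-specific comparison favours the new textbook throughout, but the pooled figures favour the old textbook. The question is whether to condition on prior GPA band.
The imbalance in prior GPA band arose from how students were allocated, not from anything the teaching method did; and prior GPA band independently affects the outcome. The pooled gap is confounded — condition on prior GPA band.
Within each level — high prior GPA: 98.0% vs 77.4%; low prior GPA: 31.7% vs 10.3% — the new textbook is higher every time.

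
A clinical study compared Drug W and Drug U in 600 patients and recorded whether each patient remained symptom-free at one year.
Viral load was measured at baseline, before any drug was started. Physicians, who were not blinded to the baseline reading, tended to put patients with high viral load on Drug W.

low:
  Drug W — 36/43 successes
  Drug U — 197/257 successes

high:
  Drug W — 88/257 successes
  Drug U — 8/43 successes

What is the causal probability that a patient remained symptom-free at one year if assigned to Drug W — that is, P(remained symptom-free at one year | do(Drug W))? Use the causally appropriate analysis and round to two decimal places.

0.59

Viral load is set before the drug has any effect — it is not caused by the drug — and it independently drives the outcome. That makes it a confounder, so the causal comparison is within viral load levels.
Standardising Drug W to the population viral load mix: 0.500·36/43 + 0.500·88/257 = 0.590.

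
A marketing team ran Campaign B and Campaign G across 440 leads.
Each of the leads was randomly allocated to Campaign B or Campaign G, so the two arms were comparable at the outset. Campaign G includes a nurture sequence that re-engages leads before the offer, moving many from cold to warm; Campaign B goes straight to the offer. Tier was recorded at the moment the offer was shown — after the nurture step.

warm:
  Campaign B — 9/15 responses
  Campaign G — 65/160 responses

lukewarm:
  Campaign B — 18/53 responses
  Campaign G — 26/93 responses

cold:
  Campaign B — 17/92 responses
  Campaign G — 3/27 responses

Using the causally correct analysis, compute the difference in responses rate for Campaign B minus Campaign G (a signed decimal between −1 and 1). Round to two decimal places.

-0.06

Because the campaign influences engagement tier, engagement tier is a post-treatment mediator, not a confounder. Stratifying on it would bias the estimate; the causal effect is the crude pooled difference.
The causal difference is the pooled difference: 0.275 − 0.336 = -0.061.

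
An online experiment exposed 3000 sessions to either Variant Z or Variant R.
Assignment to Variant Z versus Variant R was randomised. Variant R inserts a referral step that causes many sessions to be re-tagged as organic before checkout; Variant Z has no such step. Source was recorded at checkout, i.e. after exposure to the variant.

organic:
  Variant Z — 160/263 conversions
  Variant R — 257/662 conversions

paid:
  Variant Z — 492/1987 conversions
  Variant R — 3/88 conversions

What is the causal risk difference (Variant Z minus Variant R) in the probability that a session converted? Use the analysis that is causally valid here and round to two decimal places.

Variant Z is higher inside every traffic source stratum but Variant R is higher in aggregate. Whether to stratify depends on how traffic source relates to the variant.
Traffic source here is a post-treatment variable shaped by the variant; conditioning on it would introduce bias rather than remove it. The overall comparison is the causal one.
The causal difference is the pooled difference: 0.290 − 0.347 = -0.057.

-0.06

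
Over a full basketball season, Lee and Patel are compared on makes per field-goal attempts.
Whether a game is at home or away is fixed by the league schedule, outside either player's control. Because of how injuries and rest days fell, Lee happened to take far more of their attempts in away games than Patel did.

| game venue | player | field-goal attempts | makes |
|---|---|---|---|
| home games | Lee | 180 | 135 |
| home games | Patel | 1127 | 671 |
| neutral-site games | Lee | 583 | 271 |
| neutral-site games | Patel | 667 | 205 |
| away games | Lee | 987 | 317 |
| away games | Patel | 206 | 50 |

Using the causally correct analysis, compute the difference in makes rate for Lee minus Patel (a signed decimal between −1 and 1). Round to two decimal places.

Game venue is set before the player has any effect — it is not caused by the player — and it independently drives the outcome. That makes it a confounder, so the causal comparison is within game venue levels.
Adjusting over the population distribution of game venue: 0.349·(0.750−0.595) + 0.333·(0.465−0.307) + 0.318·(0.321−0.243) = +0.131.

+0.13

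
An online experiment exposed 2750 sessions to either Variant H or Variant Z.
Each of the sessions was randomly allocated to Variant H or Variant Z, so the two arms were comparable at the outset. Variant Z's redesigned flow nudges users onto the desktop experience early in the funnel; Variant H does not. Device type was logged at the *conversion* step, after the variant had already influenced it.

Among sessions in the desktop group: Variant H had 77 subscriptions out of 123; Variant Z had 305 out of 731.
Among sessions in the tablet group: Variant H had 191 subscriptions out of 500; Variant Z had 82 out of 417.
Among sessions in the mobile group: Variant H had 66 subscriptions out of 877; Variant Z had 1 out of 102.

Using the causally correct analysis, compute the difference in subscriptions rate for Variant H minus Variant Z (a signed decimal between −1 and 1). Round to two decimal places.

-0.09

The stratified and pooled comparisons disagree (Variant H wins within each device type; Variant Z wins overall), so the answer turns on the causal role of device type.
Because the variant influences device type, device type is a post-treatment mediator, not a confounder. Stratifying on it would bias the estimate; the causal effect is the crude pooled difference.
The causal difference is the pooled difference: 0.223 − 0.310 = -0.088.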